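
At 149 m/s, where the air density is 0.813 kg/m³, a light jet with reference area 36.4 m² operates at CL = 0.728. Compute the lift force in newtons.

Dynamic pressure q = ½ρv² = ½ × 0.813 × 149² = 9025 Pa.
L = q·S·CL = 9025 × 36.4 × 0.728 = 2.39×10^5 N ≈ 239 kN

L = 2.39×10^5 N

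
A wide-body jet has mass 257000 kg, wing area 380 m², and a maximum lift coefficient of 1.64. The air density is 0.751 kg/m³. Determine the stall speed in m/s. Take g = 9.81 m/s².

V_stall = 104 m/s

At stall, lift equals weight: L = W = m·g = 257000 × 9.81 = 2.521×10^6 N.
V_stall = √(2W/(ρ·S·CL,max)) = √(2 × 2.521×10^6 / (0.751 × 380 × 1.64))
V_stall = √10770 = 104 m/s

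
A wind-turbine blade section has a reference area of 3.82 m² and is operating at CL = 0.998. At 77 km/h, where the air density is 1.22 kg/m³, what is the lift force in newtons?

Convert speed: v = 77 km/h ÷ 3.6 = 21.39 m/s.
L = ½ρv²S·CL = ½ × 1.22 × 21.39² × 3.82 × 0.998 = 1060 N

L = 1060 N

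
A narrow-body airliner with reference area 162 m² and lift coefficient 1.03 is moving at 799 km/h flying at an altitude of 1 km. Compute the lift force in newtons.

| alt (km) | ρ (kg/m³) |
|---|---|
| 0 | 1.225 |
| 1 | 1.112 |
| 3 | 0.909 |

L = 4.57×10^6 N

At 1 km, from the table: ρ = 1.112 kg/m³.
Convert speed: v = 799 km/h ÷ 3.6 = 221.9 m/s.
Dynamic pressure q = ½ρv² = ½ × 1.112 × 221.9² = 27390 Pa.
L = q·S·CL = 27390 × 162 × 1.03 = 4.57×10^6 N ≈ 4570 kN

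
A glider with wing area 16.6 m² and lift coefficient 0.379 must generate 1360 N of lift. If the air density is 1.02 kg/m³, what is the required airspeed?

L = ½ρv²S·CL ⇒ v = √(2L/(ρ·S·CL))
v = √(2 × 1360 / (1.02 × 16.6 × 0.379)) = √423.9 = 20.6 m/s

v = 20.6 m/s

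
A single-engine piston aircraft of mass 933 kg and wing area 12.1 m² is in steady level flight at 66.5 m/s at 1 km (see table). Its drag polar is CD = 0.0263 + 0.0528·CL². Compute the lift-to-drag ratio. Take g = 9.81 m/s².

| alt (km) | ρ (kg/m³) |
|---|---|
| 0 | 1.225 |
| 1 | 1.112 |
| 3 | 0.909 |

L/D = 9.83

At 1 km, from the table: ρ = 1.112 kg/m³.
Weight W = mg = 933 × 9.81 = 9152.7 N; in level flight L = W.
q = ½ρv² = ½ × 1.112 × 66.5² = 2459 Pa.
Required CL = L/(qS) = 9152.7/(2459·12.1) = 0.3076.
CD = 0.0263 + 0.0528 × 0.3076² = 0.0313.
L/D = CL/CD = 0.3076 / 0.0313 = 9.83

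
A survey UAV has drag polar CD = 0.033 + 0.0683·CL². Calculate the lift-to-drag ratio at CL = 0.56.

L/D = 10.3

CD = 0.033 + 0.0683 × 0.56² = 0.05442
L/D = CL/CD = 0.56 / 0.05442 = 10.3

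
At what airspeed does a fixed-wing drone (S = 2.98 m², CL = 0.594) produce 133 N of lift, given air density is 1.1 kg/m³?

v = 11.7 m/s

L = ½ρv²S·CL ⇒ v = √(2L/(ρ·S·CL))
v = √(2 × 133 / (1.1 × 2.98 × 0.594)) = √136.6 = 11.7 m/s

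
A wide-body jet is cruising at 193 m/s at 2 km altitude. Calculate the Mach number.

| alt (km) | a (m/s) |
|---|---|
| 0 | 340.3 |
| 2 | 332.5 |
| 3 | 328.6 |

At 2 km, from the table: a = 332.5 m/s.
M = v/a = 193 / 332.5 = 0.58

M = 0.58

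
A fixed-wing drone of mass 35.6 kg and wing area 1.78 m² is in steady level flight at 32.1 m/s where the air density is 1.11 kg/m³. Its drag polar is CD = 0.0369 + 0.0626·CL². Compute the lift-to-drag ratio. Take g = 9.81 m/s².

L/D = 7.75

In steady level flight, lift balances weight: W = mg = 35.6 × 9.81 = 349.24 N.
Dynamic pressure q = 0.5 × 1.11 × 32.1² = 571.9 Pa.
Required CL = L/(qS) = 349.24/(571.9·1.78) = 0.3431.
CD = 0.0369 + 0.0626 × 0.3431² = 0.04427.
L/D = CL/CD = 0.3431 / 0.04427 = 7.75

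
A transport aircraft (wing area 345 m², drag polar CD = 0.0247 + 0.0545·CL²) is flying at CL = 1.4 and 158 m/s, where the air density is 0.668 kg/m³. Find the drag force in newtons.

D = 3.78×10^5 N

CD = 0.0247 + 0.0545 × 1.4² = 0.1315
D = ½ρv²S·CD = ½ × 0.668 × 158² × 345 × 0.1315 = 3.78×10^5 N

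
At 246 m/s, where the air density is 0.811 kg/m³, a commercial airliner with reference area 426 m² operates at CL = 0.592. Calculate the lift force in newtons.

L = 6.19×10^6 N

Dynamic pressure q = ½ρv² = ½ × 0.811 × 246² = 24540 Pa.
L = q·S·CL = 24540 × 426 × 0.592 = 6.19×10^6 N ≈ 6190 kN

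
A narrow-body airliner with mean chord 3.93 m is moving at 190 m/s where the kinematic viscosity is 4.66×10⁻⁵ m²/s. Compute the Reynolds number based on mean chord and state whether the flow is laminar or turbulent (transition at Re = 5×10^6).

Re = v·c/ν = 190 × 3.93 / (4.66×10⁻⁵) = 1.6×10^7
Since 1.6×10^7 > 5×10^6, the flow is turbulent.

Re = 1.6×10^7 (turbulent)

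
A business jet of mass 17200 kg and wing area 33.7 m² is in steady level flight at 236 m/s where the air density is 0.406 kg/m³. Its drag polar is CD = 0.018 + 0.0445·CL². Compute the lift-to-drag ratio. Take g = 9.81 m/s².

Level flight ⇒ L = W = m·g = 17200 × 9.81 = 1.6873×10^5 N.
q = ½ρv² = ½ × 0.406 × 236² = 11310 Pa.
CL = W/(q·S) = 1.6873×10^5 / (11310 × 33.7) = 0.4428.
CD = 0.018 + 0.0445 × 0.4428² = 0.02673.
L/D = CL/CD = 0.4428 / 0.02673 = 16.6

L/D = 16.6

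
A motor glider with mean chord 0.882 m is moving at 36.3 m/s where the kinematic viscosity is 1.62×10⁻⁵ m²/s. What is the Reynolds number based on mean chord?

Re = 1.98×10^6

Re = v·c/ν = 36.3 × 0.882 / (1.62×10⁻⁵) = 1.98×10^6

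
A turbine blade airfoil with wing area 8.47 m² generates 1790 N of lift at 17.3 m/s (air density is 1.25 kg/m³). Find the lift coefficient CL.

From L = ½ρv²S·CL, rearranging gives CL = 2L/(ρv²S).
CL = 2 × 1790 / (1.25 × 17.3² × 8.47) = 1.13

CL = 1.13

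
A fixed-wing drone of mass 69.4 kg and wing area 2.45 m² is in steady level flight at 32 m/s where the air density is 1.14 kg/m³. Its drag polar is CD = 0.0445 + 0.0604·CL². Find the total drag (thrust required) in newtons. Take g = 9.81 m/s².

D = 83.2 N

Level flight ⇒ L = W = m·g = 69.4 × 9.81 = 680.81 N.
Dynamic pressure q = 0.5 × 1.14 × 32² = 583.7 Pa.
Required CL = L/(qS) = 680.81/(583.7·2.45) = 0.4761.
CD = 0.0445 + 0.0604 × 0.4761² = 0.05819.
D = q·S·CD = 583.7 × 2.45 × 0.05819 = 83.21 N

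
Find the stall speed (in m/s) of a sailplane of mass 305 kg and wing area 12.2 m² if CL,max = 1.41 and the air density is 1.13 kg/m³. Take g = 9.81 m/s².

Stall occurs when L = W at CL,max. W = mg = 305 × 9.81 = 2992 N.
V_stall = √(2W/(ρ·S·CL,max)) = √(2 × 2992 / (1.13 × 12.2 × 1.41))
V_stall = √307.9 = 17.5 m/s

V_stall = 17.5 m/s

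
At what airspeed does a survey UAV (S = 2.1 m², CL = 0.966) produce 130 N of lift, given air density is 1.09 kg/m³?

v = 10.8 m/s

L = ½ρv²S·CL ⇒ v = √(2L/(ρ·S·CL))
v = √(2 × 130 / (1.09 × 2.1 × 0.966)) = √117.6 = 10.8 m/s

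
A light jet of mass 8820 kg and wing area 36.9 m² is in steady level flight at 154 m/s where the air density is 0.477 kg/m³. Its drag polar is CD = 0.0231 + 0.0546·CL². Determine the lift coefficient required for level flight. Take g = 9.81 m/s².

CL = 0.415

Weight W = mg = 8820 × 9.81 = 86524 N; in level flight L = W.
Dynamic pressure q = 0.5 × 0.477 × 154² = 5656 Pa.
CL = 2W/(ρv²S) = 2×86524/(0.477×154²×36.9) = 0.4146.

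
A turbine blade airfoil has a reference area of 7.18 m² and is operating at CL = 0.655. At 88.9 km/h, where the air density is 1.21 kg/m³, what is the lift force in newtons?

Convert speed: v = 88.9 km/h ÷ 3.6 = 24.69 m/s.
Dynamic pressure q = ½ρv² = ½ × 1.21 × 24.69² = 368.9 Pa.
L = q·S·CL = 368.9 × 7.18 × 0.655 = 1740 N

L = 1740 N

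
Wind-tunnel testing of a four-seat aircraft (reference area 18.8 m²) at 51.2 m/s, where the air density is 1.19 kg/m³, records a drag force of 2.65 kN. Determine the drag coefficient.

From D = ½ρv²S·CD, rearranging gives CD = 2D/(ρv²S).
CD = 2 × 2650 / (1.19 × 51.2² × 18.8) = 0.0904

CD = 0.0904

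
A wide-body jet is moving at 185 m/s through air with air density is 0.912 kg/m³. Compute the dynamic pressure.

q = 15600 Pa

q = ½ρv² = ½ × 0.912 × 185² = 15600 Pa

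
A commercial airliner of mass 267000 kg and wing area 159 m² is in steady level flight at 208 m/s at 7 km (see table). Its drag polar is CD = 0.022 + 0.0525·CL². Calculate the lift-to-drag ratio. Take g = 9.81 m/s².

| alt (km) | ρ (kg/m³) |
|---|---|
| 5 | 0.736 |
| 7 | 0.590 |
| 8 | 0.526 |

At 7 km, from the table: ρ = 0.590 kg/m³.
In steady level flight, lift balances weight: W = mg = 267000 × 9.81 = 2.6193×10^6 N.
q = ½ρv² = ½ × 0.59 × 208² = 12760 Pa.
Required CL = L/(qS) = 2.6193×10^6/(12760·159) = 1.291.
CD = 0.022 + 0.0525 × 1.291² = 0.1095.
L/D = CL/CD = 1.291 / 0.1095 = 11.8

L/D = 11.8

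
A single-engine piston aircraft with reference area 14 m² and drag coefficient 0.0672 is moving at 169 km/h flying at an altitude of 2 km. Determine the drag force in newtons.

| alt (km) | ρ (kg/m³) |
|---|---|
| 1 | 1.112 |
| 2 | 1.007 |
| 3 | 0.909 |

At 2 km, from the table: ρ = 1.007 kg/m³.
Convert speed: v = 169 km/h ÷ 3.6 = 46.94 m/s.
Dynamic pressure q = ½ρv² = ½ × 1.007 × 46.94² = 1110 Pa.
D = q·S·CD = 1110 × 14 × 0.0672 = 1040 N

D = 1040 N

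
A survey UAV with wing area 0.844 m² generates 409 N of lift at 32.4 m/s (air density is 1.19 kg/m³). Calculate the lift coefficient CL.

From L = ½ρv²S·CL, rearranging gives CL = 2L/(ρv²S).
CL = 2 × 409 / (1.19 × 32.4² × 0.844) = 0.776

CL = 0.776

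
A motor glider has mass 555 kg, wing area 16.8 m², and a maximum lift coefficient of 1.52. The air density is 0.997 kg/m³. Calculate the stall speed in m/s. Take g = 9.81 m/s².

V_stall = 20.7 m/s

Weight W = mg = 555 × 9.81 = 5445 N.
V_stall = √(2W/(ρ·S·CL,max)) = √(2 × 5445 / (0.997 × 16.8 × 1.52))
V_stall = √427.7 = 20.7 m/s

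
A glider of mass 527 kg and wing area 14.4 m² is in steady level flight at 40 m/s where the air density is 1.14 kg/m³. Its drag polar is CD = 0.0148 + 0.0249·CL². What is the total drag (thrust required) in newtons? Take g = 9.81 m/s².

D = 245 N

Level flight ⇒ L = W = m·g = 527 × 9.81 = 5169.9 N.
Dynamic pressure q = 0.5 × 1.14 × 40² = 912 Pa.
CL = W/(q·S) = 5169.9 / (912 × 14.4) = 0.3937.
CD = 0.0148 + 0.0249 × 0.3937² = 0.01866.
D = q·S·CD = 912 × 14.4 × 0.01866 = 245 N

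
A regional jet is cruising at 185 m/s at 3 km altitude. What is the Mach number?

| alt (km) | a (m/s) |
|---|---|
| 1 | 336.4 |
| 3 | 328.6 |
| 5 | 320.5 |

M = 0.563

At 3 km, from the table: a = 328.6 m/s.
M = v/a = 185 / 328.6 = 0.563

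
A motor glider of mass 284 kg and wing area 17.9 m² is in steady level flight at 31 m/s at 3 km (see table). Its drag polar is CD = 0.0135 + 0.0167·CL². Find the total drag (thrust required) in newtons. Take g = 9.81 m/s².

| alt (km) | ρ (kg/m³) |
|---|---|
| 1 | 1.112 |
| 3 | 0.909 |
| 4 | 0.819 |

At 3 km, from the table: ρ = 0.909 kg/m³.
Level flight ⇒ L = W = m·g = 284 × 9.81 = 2786 N.
q = ½ρv² = ½ × 0.909 × 31² = 436.8 Pa.
CL = 2W/(ρv²S) = 2×2786/(0.909×31²×17.9) = 0.3564.
CD = 0.0135 + 0.0167 × 0.3564² = 0.01562.
D = q·S·CD = 436.8 × 17.9 × 0.01562 = 122.1 N

D = 122 N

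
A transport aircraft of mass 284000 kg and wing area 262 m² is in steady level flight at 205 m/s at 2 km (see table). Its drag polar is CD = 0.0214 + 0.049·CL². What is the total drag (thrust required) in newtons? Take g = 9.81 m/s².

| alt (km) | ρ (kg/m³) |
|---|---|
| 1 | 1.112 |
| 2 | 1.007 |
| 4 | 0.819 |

At 2 km, from the table: ρ = 1.007 kg/m³.
In steady level flight, lift balances weight: W = mg = 284000 × 9.81 = 2.786×10^6 N.
q = ½ρv² = ½ × 1.007 × 205² = 21160 Pa.
CL = 2W/(ρv²S) = 2×2.786×10^6/(1.007×205²×262) = 0.5025.
CD = 0.0214 + 0.049 × 0.5025² = 0.03378.
D = q·S·CD = 21160 × 262 × 0.03378 = 1.872×10^5 N

D = 1.87×10^5 N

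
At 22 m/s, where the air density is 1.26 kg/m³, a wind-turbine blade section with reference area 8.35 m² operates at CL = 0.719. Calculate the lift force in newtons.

L = 1830 N

Dynamic pressure q = ½ρv² = ½ × 1.26 × 22² = 304.9 Pa.
L = q·S·CL = 304.9 × 8.35 × 0.719 = 1830 N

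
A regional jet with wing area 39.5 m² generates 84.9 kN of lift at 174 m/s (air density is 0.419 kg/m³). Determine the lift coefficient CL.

From L = ½ρv²S·CL, rearranging gives CL = 2L/(ρv²S).
CL = 2 × 84900 / (0.419 × 174² × 39.5) = 0.339

CL = 0.339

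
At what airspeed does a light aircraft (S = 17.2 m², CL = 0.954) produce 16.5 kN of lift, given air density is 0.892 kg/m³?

L = ½ρv²S·CL ⇒ v = √(2L/(ρ·S·CL))
v = √(2 × 16500 / (0.892 × 17.2 × 0.954)) = √2255 = 47.5 m/s

v = 47.5 m/s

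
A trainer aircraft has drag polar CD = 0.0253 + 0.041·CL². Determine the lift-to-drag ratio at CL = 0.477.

L/D = 13.8

CD = 0.0253 + 0.041 × 0.477² = 0.03463
L/D = CL/CD = 0.477 / 0.03463 = 13.8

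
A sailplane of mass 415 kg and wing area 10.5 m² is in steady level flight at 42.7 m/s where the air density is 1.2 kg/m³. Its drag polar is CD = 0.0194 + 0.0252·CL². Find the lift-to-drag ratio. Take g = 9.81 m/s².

L/D = 15.7

Level flight ⇒ L = W = m·g = 415 × 9.81 = 4071.2 N.
q = ½ρv² = ½ × 1.2 × 42.7² = 1094 Pa.
CL = W/(q·S) = 4071.2 / (1094 × 10.5) = 0.3544.
CD = 0.0194 + 0.0252 × 0.3544² = 0.02257.
L/D = CL/CD = 0.3544 / 0.02257 = 15.7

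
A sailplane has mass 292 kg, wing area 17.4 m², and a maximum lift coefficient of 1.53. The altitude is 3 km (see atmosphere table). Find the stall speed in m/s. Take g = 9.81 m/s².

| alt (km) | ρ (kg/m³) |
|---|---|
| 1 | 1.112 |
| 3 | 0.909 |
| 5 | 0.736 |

V_stall = 15.4 m/s

At 3 km, from the table: ρ = 0.909 kg/m³.
At stall, lift equals weight: L = W = m·g = 292 × 9.81 = 2865 N.
V_stall = √(2W/(ρ·S·CL,max)) = √(2 × 2865 / (0.909 × 17.4 × 1.53))
V_stall = √236.7 = 15.4 m/s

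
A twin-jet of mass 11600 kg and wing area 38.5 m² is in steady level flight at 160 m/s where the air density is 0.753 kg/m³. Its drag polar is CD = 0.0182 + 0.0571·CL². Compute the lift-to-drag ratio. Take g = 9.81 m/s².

L/D = 13

In steady level flight, lift balances weight: W = mg = 11600 × 9.81 = 1.138×10^5 N.
Dynamic pressure q = 0.5 × 0.753 × 160² = 9638 Pa.
CL = 2W/(ρv²S) = 2×1.138×10^5/(0.753×160²×38.5) = 0.3067.
CD = 0.0182 + 0.0571 × 0.3067² = 0.02357.
L/D = CL/CD = 0.3067 / 0.02357 = 13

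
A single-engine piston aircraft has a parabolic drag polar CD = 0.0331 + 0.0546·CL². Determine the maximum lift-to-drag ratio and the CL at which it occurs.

(L/D)max = 11.8, at CL = 0.779

For CD = CD0 + K·CL², (L/D)max occurs at CL* = √(CD0/K) and equals 1/(2√(K·CD0)).
(L/D)max = 1/(2√(0.0546 × 0.0331)) = 1/(2 × 0.04251) = 11.8
CL* = √(0.0331/0.0546) = 0.779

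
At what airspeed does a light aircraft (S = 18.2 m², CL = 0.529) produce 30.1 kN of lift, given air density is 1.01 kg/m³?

v = 78.7 m/s

L = ½ρv²S·CL ⇒ v = √(2L/(ρ·S·CL))
v = √(2 × 30100 / (1.01 × 18.2 × 0.529)) = √6191 = 78.7 m/s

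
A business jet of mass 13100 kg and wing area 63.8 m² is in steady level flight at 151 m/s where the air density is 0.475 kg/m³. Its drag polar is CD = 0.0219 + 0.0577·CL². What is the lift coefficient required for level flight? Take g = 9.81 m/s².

CL = 0.372

In steady level flight, lift balances weight: W = mg = 13100 × 9.81 = 1.2851×10^5 N.
q = ½ρv² = ½ × 0.475 × 151² = 5415 Pa.
CL = 2W/(ρv²S) = 2×1.2851×10^5/(0.475×151²×63.8) = 0.372.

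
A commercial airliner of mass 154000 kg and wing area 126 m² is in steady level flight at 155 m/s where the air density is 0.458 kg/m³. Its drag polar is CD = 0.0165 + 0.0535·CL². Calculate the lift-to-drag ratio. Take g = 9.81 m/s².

L/D = 8.05

Weight W = mg = 154000 × 9.81 = 1.5107×10^6 N; in level flight L = W.
q = ½ρv² = ½ × 0.458 × 155² = 5502 Pa.
CL = W/(q·S) = 1.5107×10^6 / (5502 × 126) = 2.179.
CD = 0.0165 + 0.0535 × 2.179² = 0.2706.
L/D = CL/CD = 2.179 / 0.2706 = 8.05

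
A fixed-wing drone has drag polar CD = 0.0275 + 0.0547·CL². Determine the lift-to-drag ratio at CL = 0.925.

L/D = 12.4

CD = 0.0275 + 0.0547 × 0.925² = 0.0743
L/D = CL/CD = 0.925 / 0.0743 = 12.4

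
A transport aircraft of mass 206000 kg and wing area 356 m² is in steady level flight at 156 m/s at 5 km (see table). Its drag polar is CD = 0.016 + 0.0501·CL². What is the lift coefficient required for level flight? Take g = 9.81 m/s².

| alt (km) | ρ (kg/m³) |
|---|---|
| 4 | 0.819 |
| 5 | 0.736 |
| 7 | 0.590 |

At 5 km, from the table: ρ = 0.736 kg/m³.
In steady level flight, lift balances weight: W = mg = 206000 × 9.81 = 2.0209×10^6 N.
q = ½ρv² = ½ × 0.736 × 156² = 8956 Pa.
CL = W/(q·S) = 2.0209×10^6 / (8956 × 356) = 0.6339.

CL = 0.634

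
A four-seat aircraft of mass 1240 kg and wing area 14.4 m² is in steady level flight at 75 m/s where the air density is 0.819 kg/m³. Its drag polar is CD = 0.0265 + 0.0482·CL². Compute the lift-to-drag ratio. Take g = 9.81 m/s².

L/D = 11.1

In steady level flight, lift balances weight: W = mg = 1240 × 9.81 = 12164 N.
q = ½ρv² = ½ × 0.819 × 75² = 2303 Pa.
CL = 2W/(ρv²S) = 2×12164/(0.819×75²×14.4) = 0.3667.
CD = 0.0265 + 0.0482 × 0.3667² = 0.03298.
L/D = CL/CD = 0.3667 / 0.03298 = 11.1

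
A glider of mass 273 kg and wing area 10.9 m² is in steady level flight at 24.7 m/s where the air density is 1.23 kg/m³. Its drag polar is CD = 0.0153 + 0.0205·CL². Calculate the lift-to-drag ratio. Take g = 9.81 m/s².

L/D = 27.2

Level flight ⇒ L = W = m·g = 273 × 9.81 = 2678.1 N.
Dynamic pressure q = 0.5 × 1.23 × 24.7² = 375.2 Pa.
CL = W/(q·S) = 2678.1 / (375.2 × 10.9) = 0.6548.
CD = 0.0153 + 0.0205 × 0.6548² = 0.02409.
L/D = CL/CD = 0.6548 / 0.02409 = 27.2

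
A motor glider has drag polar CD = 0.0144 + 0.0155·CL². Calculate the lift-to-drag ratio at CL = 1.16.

L/D = 32.9

CD = 0.0144 + 0.0155 × 1.16² = 0.03526
L/D = CL/CD = 1.16 / 0.03526 = 32.9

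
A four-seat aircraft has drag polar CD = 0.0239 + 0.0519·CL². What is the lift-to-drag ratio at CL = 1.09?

CD = 0.0239 + 0.0519 × 1.09² = 0.08556
L/D = CL/CD = 1.09 / 0.08556 = 12.7

L/D = 12.7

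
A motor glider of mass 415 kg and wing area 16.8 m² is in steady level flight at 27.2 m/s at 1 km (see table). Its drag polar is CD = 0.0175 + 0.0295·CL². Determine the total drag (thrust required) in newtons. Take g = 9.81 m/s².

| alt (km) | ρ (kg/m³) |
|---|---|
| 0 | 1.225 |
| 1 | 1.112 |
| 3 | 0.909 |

At 1 km, from the table: ρ = 1.112 kg/m³.
Level flight ⇒ L = W = m·g = 415 × 9.81 = 4071.2 N.
q = ½ρv² = ½ × 1.112 × 27.2² = 411.4 Pa.
Required CL = L/(qS) = 4071.2/(411.4·16.8) = 0.5891.
CD = 0.0175 + 0.0295 × 0.5891² = 0.02774.
D = q·S·CD = 411.4 × 16.8 × 0.02774 = 191.7 N

D = 192 N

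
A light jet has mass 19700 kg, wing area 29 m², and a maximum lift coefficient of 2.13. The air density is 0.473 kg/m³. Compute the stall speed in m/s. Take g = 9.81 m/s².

V_stall = 115 m/s

Weight W = mg = 19700 × 9.81 = 1.933×10^5 N.
V_stall = √(2W/(ρ·S·CL,max)) = √(2 × 1.933×10^5 / (0.473 × 29 × 2.13))
V_stall = √13230 = 115 m/s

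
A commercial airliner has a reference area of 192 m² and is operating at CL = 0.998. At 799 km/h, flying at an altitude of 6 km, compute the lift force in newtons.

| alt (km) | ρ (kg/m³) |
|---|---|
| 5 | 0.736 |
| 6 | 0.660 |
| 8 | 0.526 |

L = 3.11×10^6 N

At 6 km, from the table: ρ = 0.660 kg/m³.
Convert speed: v = 799 km/h ÷ 3.6 = 221.9 m/s.
Dynamic pressure q = ½ρv² = ½ × 0.66 × 221.9² = 16260 Pa.
L = q·S·CL = 16260 × 192 × 0.998 = 3.11×10^6 N ≈ 3110 kN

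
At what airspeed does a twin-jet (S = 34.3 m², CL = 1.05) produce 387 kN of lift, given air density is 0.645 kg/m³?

L = ½ρv²S·CL ⇒ v = √(2L/(ρ·S·CL))
v = √(2 × 3.87×10^5 / (0.645 × 34.3 × 1.05)) = √33320 = 183 m/s

v = 183 m/s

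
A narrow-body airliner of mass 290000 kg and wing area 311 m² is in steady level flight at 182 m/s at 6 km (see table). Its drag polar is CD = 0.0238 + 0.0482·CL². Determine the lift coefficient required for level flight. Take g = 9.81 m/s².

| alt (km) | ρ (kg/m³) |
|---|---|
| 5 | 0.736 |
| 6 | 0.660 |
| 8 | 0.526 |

At 6 km, from the table: ρ = 0.660 kg/m³.
In steady level flight, lift balances weight: W = mg = 290000 × 9.81 = 2.8449×10^6 N.
q = ½ρv² = ½ × 0.66 × 182² = 10930 Pa.
Required CL = L/(qS) = 2.8449×10^6/(10930·311) = 0.8369.

CL = 0.837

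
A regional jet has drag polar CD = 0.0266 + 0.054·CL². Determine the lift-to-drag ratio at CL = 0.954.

L/D = 12.6

CD = 0.0266 + 0.054 × 0.954² = 0.07575
L/D = CL/CD = 0.954 / 0.07575 = 12.6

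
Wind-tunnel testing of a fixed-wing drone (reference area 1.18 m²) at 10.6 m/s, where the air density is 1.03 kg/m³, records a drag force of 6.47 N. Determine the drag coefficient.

CD = 0.0948

From D = ½ρv²S·CD, rearranging gives CD = 2D/(ρv²S).
CD = 2 × 6.47 / (1.03 × 10.6² × 1.18) = 0.0948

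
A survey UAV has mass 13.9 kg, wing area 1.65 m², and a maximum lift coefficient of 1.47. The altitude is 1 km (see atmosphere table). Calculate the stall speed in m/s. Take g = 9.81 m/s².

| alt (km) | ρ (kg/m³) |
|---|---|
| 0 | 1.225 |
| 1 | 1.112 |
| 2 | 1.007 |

At 1 km, from the table: ρ = 1.112 kg/m³.
Weight W = mg = 13.9 × 9.81 = 136.4 N.
V_stall = √(2W/(ρ·S·CL,max)) = √(2 × 136.4 / (1.112 × 1.65 × 1.47))
V_stall = √101.1 = 10.1 m/s

V_stall = 10.1 m/s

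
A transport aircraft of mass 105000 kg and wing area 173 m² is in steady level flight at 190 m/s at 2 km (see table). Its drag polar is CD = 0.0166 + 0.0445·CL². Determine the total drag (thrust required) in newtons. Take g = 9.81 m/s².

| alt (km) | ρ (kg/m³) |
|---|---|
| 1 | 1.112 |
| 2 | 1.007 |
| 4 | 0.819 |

At 2 km, from the table: ρ = 1.007 kg/m³.
In steady level flight, lift balances weight: W = mg = 105000 × 9.81 = 1.03×10^6 N.
Dynamic pressure q = 0.5 × 1.007 × 190² = 18180 Pa.
Required CL = L/(qS) = 1.03×10^6/(18180·173) = 0.3276.
CD = 0.0166 + 0.0445 × 0.3276² = 0.02137.
D = q·S·CD = 18180 × 173 × 0.02137 = 67210 N

D = 67200 N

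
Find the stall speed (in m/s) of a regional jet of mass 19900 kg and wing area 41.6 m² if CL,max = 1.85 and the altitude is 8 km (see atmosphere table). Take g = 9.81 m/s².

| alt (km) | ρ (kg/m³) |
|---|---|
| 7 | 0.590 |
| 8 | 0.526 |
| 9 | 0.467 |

At 8 km, from the table: ρ = 0.526 kg/m³.
Stall occurs when L = W at CL,max. W = mg = 19900 × 9.81 = 1.952×10^5 N.
From L = ½ρV²S·CL,max = W: V_stall = √(2W/(ρSCL,max)) = √(2·1.952×10^5/(0.526·41.6·1.85))
V_stall = √9645 = 98.2 m/s

V_stall = 98.2 m/s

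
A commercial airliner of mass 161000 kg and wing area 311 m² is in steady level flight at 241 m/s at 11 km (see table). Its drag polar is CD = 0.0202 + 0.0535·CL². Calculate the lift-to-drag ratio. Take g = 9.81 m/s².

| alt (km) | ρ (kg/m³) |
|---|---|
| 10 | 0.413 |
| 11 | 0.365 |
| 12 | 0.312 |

At 11 km, from the table: ρ = 0.365 kg/m³.
Level flight ⇒ L = W = m·g = 161000 × 9.81 = 1.5794×10^6 N.
q = ½ρv² = ½ × 0.365 × 241² = 10600 Pa.
CL = 2W/(ρv²S) = 2×1.5794×10^6/(0.365×241²×311) = 0.4791.
CD = 0.0202 + 0.0535 × 0.4791² = 0.03248.
L/D = CL/CD = 0.4791 / 0.03248 = 14.8

L/D = 14.8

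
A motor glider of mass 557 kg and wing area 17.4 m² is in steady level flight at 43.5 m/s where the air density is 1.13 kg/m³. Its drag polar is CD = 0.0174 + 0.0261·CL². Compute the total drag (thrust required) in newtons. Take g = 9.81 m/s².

D = 366 N

Weight W = mg = 557 × 9.81 = 5464.2 N; in level flight L = W.
Dynamic pressure q = 0.5 × 1.13 × 43.5² = 1069 Pa.
CL = W/(q·S) = 5464.2 / (1069 × 17.4) = 0.2937.
CD = 0.0174 + 0.0261 × 0.2937² = 0.01965.
D = q·S·CD = 1069 × 17.4 × 0.01965 = 365.6 N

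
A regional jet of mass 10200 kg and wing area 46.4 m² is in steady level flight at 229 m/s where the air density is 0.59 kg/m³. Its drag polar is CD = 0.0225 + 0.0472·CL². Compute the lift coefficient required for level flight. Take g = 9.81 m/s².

CL = 0.139

Level flight ⇒ L = W = m·g = 10200 × 9.81 = 1.0006×10^5 N.
q = ½ρv² = ½ × 0.59 × 229² = 15470 Pa.
CL = 2W/(ρv²S) = 2×1.0006×10^5/(0.59×229²×46.4) = 0.1394.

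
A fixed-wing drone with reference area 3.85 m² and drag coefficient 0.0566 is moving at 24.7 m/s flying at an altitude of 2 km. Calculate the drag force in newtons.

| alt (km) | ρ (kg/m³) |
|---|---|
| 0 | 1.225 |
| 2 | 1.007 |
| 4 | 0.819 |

D = 66.9 N

At 2 km, from the table: ρ = 1.007 kg/m³.
Dynamic pressure q = ½ρv² = ½ × 1.007 × 24.7² = 307.2 Pa.
D = q·S·CD = 307.2 × 3.85 × 0.0566 = 66.9 N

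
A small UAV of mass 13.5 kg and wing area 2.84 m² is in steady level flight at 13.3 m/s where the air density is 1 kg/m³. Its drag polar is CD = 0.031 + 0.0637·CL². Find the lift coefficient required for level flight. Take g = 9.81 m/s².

CL = 0.527

In steady level flight, lift balances weight: W = mg = 13.5 × 9.81 = 132.44 N.
q = ½ρv² = ½ × 1 × 13.3² = 88.45 Pa.
Required CL = L/(qS) = 132.44/(88.45·2.84) = 0.5272.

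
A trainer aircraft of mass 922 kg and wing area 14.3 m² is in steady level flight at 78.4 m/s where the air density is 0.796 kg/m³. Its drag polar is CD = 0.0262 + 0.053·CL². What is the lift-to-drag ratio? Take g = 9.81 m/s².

L/D = 8.69

In steady level flight, lift balances weight: W = mg = 922 × 9.81 = 9044.8 N.
Dynamic pressure q = 0.5 × 0.796 × 78.4² = 2446 Pa.
CL = W/(q·S) = 9044.8 / (2446 × 14.3) = 0.2586.
CD = 0.0262 + 0.053 × 0.2586² = 0.02974.
L/D = CL/CD = 0.2586 / 0.02974 = 8.69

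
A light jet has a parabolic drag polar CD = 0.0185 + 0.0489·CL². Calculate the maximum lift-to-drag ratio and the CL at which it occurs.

For CD = CD0 + K·CL², (L/D)max occurs at CL* = √(CD0/K) and equals 1/(2√(K·CD0)).
(L/D)max = 1/(2√(0.0489 × 0.0185)) = 1/(2 × 0.03008) = 16.6
CL* = √(0.0185/0.0489) = 0.615

(L/D)max = 16.6, at CL = 0.615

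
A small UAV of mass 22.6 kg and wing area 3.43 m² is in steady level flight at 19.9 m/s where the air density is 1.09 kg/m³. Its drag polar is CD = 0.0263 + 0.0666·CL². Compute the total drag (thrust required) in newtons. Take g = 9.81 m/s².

D = 23.9 N

Level flight ⇒ L = W = m·g = 22.6 × 9.81 = 221.71 N.
q = ½ρv² = ½ × 1.09 × 19.9² = 215.8 Pa.
CL = 2W/(ρv²S) = 2×221.71/(1.09×19.9²×3.43) = 0.2995.
CD = 0.0263 + 0.0666 × 0.2995² = 0.03227.
D = q·S·CD = 215.8 × 3.43 × 0.03227 = 23.89 N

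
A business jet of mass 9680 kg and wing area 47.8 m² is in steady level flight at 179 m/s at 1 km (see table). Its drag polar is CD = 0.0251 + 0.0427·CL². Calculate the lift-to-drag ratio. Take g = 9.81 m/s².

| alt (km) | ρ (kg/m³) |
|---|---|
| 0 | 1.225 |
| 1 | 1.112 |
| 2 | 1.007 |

L/D = 4.35

At 1 km, from the table: ρ = 1.112 kg/m³.
In steady level flight, lift balances weight: W = mg = 9680 × 9.81 = 94961 N.
q = ½ρv² = ½ × 1.112 × 179² = 17810 Pa.
CL = 2W/(ρv²S) = 2×94961/(1.112×179²×47.8) = 0.1115.
CD = 0.0251 + 0.0427 × 0.1115² = 0.02563.
L/D = CL/CD = 0.1115 / 0.02563 = 4.35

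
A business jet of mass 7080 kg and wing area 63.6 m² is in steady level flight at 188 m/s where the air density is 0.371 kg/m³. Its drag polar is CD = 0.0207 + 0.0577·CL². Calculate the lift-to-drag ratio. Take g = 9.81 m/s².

L/D = 7.47

Level flight ⇒ L = W = m·g = 7080 × 9.81 = 69455 N.
q = ½ρv² = ½ × 0.371 × 188² = 6556 Pa.
Required CL = L/(qS) = 69455/(6556·63.6) = 0.1666.
CD = 0.0207 + 0.0577 × 0.1666² = 0.0223.
L/D = CL/CD = 0.1666 / 0.0223 = 7.47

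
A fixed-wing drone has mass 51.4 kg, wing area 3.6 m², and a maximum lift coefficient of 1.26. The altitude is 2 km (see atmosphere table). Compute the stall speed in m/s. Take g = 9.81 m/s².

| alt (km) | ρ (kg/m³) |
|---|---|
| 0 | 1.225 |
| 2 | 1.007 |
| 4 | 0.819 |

V_stall = 14.9 m/s

At 2 km, from the table: ρ = 1.007 kg/m³.
At stall, lift equals weight: L = W = m·g = 51.4 × 9.81 = 504.2 N.
V_stall = √(2W/(ρ·S·CL,max)) = √(2 × 504.2 / (1.007 × 3.6 × 1.26))
V_stall = √220.8 = 14.9 m/s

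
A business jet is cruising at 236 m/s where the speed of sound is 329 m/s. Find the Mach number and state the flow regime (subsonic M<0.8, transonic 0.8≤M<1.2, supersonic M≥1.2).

M = 0.717 (subsonic)

M = v/a = 236 / 329 = 0.717
M = 0.717 → subsonic.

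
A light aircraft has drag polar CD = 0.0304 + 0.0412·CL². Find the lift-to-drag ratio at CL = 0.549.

L/D = 12.8

CD = 0.0304 + 0.0412 × 0.549² = 0.04282
L/D = CL/CD = 0.549 / 0.04282 = 12.8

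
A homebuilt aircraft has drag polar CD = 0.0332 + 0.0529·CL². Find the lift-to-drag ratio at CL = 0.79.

CD = 0.0332 + 0.0529 × 0.79² = 0.06621
L/D = CL/CD = 0.79 / 0.06621 = 11.9

L/D = 11.9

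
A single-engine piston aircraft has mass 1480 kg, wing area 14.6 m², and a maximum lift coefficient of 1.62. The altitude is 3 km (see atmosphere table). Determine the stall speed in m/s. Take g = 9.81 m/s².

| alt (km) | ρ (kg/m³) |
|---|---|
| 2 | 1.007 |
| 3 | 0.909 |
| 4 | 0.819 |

At 3 km, from the table: ρ = 0.909 kg/m³.
Weight W = mg = 1480 × 9.81 = 14520 N.
V_stall = √(2W/(ρ·S·CL,max)) = √(2 × 14520 / (0.909 × 14.6 × 1.62))
V_stall = √1351 = 36.8 m/s

V_stall = 36.8 m/s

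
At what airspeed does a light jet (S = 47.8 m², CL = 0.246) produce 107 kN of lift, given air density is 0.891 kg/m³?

v = 143 m/s

L = ½ρv²S·CL ⇒ v = √(2L/(ρ·S·CL))
v = √(2 × 1.07×10^5 / (0.891 × 47.8 × 0.246)) = √20430 = 143 m/s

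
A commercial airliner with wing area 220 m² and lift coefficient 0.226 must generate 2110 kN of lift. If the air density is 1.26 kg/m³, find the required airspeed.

v = 260 m/s

L = ½ρv²S·CL ⇒ v = √(2L/(ρ·S·CL))
v = √(2 × 2.11×10^6 / (1.26 × 220 × 0.226)) = √67360 = 260 m/s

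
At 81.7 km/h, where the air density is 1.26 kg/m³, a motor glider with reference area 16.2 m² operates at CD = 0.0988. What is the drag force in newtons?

Convert speed: v = 81.7 km/h ÷ 3.6 = 22.69 m/s.
Dynamic pressure q = ½ρv² = ½ × 1.26 × 22.69² = 324.5 Pa.
D = q·S·CD = 324.5 × 16.2 × 0.0988 = 519 N

D = 519 N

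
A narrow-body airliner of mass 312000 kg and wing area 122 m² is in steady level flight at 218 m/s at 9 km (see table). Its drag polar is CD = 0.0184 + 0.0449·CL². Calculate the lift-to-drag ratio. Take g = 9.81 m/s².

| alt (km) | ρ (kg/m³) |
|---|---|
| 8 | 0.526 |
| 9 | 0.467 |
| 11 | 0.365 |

At 9 km, from the table: ρ = 0.467 kg/m³.
In steady level flight, lift balances weight: W = mg = 312000 × 9.81 = 3.0607×10^6 N.
Dynamic pressure q = 0.5 × 0.467 × 218² = 11100 Pa.
CL = W/(q·S) = 3.0607×10^6 / (11100 × 122) = 2.261.
CD = 0.0184 + 0.0449 × 2.261² = 0.2479.
L/D = CL/CD = 2.261 / 0.2479 = 9.12

L/D = 9.12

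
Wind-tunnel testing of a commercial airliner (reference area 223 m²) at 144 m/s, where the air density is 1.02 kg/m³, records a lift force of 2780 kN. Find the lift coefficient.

CL = 1.18

From L = ½ρv²S·CL, rearranging gives CL = 2L/(ρv²S).
CL = 2 × 2.78×10^6 / (1.02 × 144² × 223) = 1.18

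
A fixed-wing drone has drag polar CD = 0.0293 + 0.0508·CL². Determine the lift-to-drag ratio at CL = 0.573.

CD = 0.0293 + 0.0508 × 0.573² = 0.04598
L/D = CL/CD = 0.573 / 0.04598 = 12.5

L/D = 12.5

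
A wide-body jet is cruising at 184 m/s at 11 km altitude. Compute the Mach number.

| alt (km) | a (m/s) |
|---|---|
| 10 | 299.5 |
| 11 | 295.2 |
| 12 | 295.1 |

M = 0.623

At 11 km, from the table: a = 295.2 m/s.
M = v/a = 184 / 295.2 = 0.623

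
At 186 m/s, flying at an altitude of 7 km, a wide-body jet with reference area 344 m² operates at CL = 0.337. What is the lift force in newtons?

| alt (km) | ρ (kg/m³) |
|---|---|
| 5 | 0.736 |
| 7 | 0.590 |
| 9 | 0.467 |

L = 1.18×10^6 N

At 7 km, from the table: ρ = 0.590 kg/m³.
Dynamic pressure q = ½ρv² = ½ × 0.59 × 186² = 10210 Pa.
L = q·S·CL = 10210 × 344 × 0.337 = 1.18×10^6 N ≈ 1180 kN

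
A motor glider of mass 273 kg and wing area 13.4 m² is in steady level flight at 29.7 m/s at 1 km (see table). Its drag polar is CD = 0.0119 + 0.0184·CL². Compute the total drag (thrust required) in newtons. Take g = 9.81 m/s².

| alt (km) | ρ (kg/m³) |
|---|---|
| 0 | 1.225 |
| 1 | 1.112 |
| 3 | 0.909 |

At 1 km, from the table: ρ = 1.112 kg/m³.
Weight W = mg = 273 × 9.81 = 2678.1 N; in level flight L = W.
q = ½ρv² = ½ × 1.112 × 29.7² = 490.4 Pa.
Required CL = L/(qS) = 2678.1/(490.4·13.4) = 0.4075.
CD = 0.0119 + 0.0184 × 0.4075² = 0.01496.
D = q·S·CD = 490.4 × 13.4 × 0.01496 = 98.29 N

D = 98.3 N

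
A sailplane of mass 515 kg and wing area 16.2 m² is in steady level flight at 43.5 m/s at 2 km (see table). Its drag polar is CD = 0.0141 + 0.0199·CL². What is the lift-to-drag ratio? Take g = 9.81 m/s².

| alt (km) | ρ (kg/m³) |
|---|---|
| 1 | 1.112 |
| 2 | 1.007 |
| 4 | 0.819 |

L/D = 20.2

At 2 km, from the table: ρ = 1.007 kg/m³.
In steady level flight, lift balances weight: W = mg = 515 × 9.81 = 5052.2 N.
Dynamic pressure q = 0.5 × 1.007 × 43.5² = 952.7 Pa.
CL = W/(q·S) = 5052.2 / (952.7 × 16.2) = 0.3273.
CD = 0.0141 + 0.0199 × 0.3273² = 0.01623.
L/D = CL/CD = 0.3273 / 0.01623 = 20.2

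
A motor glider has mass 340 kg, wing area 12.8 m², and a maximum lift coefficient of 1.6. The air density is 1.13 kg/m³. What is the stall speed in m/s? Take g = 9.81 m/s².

V_stall = 17 m/s

Weight W = mg = 340 × 9.81 = 3335 N.
V_stall = √(2W/(ρ·S·CL,max)) = √(2 × 3335 / (1.13 × 12.8 × 1.6))
V_stall = √288.3 = 17 m/s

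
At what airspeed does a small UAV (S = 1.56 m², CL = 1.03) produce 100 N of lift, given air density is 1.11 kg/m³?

L = ½ρv²S·CL ⇒ v = √(2L/(ρ·S·CL))
v = √(2 × 100 / (1.11 × 1.56 × 1.03)) = √112.1 = 10.6 m/s

v = 10.6 m/s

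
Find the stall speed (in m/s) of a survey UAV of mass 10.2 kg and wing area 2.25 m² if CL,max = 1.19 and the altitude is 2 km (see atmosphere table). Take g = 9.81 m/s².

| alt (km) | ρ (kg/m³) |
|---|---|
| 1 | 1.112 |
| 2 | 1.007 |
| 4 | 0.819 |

V_stall = 8.62 m/s

At 2 km, from the table: ρ = 1.007 kg/m³.
At stall, lift equals weight: L = W = m·g = 10.2 × 9.81 = 100.1 N.
From L = ½ρV²S·CL,max = W: V_stall = √(2W/(ρSCL,max)) = √(2·100.1/(1.007·2.25·1.19))
V_stall = √74.22 = 8.62 m/s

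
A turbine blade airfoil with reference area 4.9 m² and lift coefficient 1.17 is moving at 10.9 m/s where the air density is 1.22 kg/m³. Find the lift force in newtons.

Dynamic pressure q = ½ρv² = ½ × 1.22 × 10.9² = 72.47 Pa.
L = q·S·CL = 72.47 × 4.9 × 1.17 = 415 N

L = 415 N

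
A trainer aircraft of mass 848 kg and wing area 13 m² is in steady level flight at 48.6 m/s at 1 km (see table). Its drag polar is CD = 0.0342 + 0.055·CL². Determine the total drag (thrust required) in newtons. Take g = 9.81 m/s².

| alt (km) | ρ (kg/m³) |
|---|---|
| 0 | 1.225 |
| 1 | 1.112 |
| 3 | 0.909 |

At 1 km, from the table: ρ = 1.112 kg/m³.
In steady level flight, lift balances weight: W = mg = 848 × 9.81 = 8318.9 N.
Dynamic pressure q = 0.5 × 1.112 × 48.6² = 1313 Pa.
CL = W/(q·S) = 8318.9 / (1313 × 13) = 0.4873.
CD = 0.0342 + 0.055 × 0.4873² = 0.04726.
D = q·S·CD = 1313 × 13 × 0.04726 = 806.8 N

D = 807 N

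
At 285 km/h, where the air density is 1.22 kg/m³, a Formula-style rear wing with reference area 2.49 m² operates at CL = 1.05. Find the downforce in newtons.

L = 10000 N

Convert speed: v = 285 km/h ÷ 3.6 = 79.17 m/s.
Dynamic pressure q = ½ρv² = ½ × 1.22 × 79.17² = 3823 Pa.
L = q·S·CL = 3823 × 2.49 × 1.05 = 10000 N ≈ 10 kN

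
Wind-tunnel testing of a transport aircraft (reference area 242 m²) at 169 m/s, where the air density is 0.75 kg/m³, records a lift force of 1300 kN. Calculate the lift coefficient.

CL = 0.502

From L = ½ρv²S·CL, rearranging gives CL = 2L/(ρv²S).
CL = 2 × 1.3×10^6 / (0.75 × 169² × 242) = 0.502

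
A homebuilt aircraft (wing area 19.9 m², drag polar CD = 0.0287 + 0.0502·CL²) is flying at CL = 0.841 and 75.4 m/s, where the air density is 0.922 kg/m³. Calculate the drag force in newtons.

D = 3350 N

CD = 0.0287 + 0.0502 × 0.841² = 0.06421
D = ½ρv²S·CD = ½ × 0.922 × 75.4² × 19.9 × 0.06421 = 3350 N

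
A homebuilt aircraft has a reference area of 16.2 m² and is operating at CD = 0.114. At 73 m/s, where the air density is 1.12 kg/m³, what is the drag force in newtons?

D = 5510 N

D = ½ρv²S·CD = ½ × 1.12 × 73² × 16.2 × 0.114 = 5510 N ≈ 5.51 kN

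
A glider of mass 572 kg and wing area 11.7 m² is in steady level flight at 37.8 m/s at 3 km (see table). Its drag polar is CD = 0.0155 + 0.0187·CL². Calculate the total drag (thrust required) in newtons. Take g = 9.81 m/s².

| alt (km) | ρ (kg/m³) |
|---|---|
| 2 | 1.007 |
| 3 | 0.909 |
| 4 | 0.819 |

At 3 km, from the table: ρ = 0.909 kg/m³.
In steady level flight, lift balances weight: W = mg = 572 × 9.81 = 5611.3 N.
q = ½ρv² = ½ × 0.909 × 37.8² = 649.4 Pa.
Required CL = L/(qS) = 5611.3/(649.4·11.7) = 0.7385.
CD = 0.0155 + 0.0187 × 0.7385² = 0.0257.
D = q·S·CD = 649.4 × 11.7 × 0.0257 = 195.3 N

D = 195 N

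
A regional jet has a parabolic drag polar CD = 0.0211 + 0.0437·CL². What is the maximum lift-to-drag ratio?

For CD = CD0 + K·CL², (L/D)max occurs at CL* = √(CD0/K) and equals 1/(2√(K·CD0)).
(L/D)max = 1/(2√(0.0437 × 0.0211)) = 1/(2 × 0.03037) = 16.5

(L/D)max = 16.5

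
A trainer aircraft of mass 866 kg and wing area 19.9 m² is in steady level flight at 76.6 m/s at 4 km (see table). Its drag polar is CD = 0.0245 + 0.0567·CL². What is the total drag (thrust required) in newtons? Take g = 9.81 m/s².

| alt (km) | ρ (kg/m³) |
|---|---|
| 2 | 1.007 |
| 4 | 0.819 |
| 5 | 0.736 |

At 4 km, from the table: ρ = 0.819 kg/m³.
Weight W = mg = 866 × 9.81 = 8495.5 N; in level flight L = W.
Dynamic pressure q = 0.5 × 0.819 × 76.6² = 2403 Pa.
CL = 2W/(ρv²S) = 2×8495.5/(0.819×76.6²×19.9) = 0.1777.
CD = 0.0245 + 0.0567 × 0.1777² = 0.02629.
D = q·S·CD = 2403 × 19.9 × 0.02629 = 1257 N

D = 1260 N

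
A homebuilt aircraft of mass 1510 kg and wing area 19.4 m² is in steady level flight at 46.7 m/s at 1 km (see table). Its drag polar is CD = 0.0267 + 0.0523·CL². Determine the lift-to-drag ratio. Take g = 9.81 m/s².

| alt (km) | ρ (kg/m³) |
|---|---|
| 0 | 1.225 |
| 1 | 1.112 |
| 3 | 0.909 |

At 1 km, from the table: ρ = 1.112 kg/m³.
Weight W = mg = 1510 × 9.81 = 14813 N; in level flight L = W.
q = ½ρv² = ½ × 1.112 × 46.7² = 1213 Pa.
Required CL = L/(qS) = 14813/(1213·19.4) = 0.6297.
CD = 0.0267 + 0.0523 × 0.6297² = 0.04744.
L/D = CL/CD = 0.6297 / 0.04744 = 13.3

L/D = 13.3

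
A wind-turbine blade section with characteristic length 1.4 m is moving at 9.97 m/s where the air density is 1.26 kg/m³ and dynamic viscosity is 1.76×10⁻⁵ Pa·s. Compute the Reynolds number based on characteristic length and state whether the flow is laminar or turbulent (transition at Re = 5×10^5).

Re = 9.99×10^5 (turbulent)

Re = ρ·v·c/μ = 1.26 × 9.97 × 1.4 / (1.76×10⁻⁵) = 9.99×10^5
Since 9.99×10^5 > 5×10^5, the flow is turbulent.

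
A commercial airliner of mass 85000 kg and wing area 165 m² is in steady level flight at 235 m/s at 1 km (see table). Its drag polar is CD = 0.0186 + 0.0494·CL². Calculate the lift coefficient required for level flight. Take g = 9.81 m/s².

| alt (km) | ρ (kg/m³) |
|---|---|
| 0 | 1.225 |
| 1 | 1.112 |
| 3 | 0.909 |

At 1 km, from the table: ρ = 1.112 kg/m³.
Weight W = mg = 85000 × 9.81 = 8.3385×10^5 N; in level flight L = W.
Dynamic pressure q = 0.5 × 1.112 × 235² = 30710 Pa.
CL = W/(q·S) = 8.3385×10^5 / (30710 × 165) = 0.1646.

CL = 0.165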